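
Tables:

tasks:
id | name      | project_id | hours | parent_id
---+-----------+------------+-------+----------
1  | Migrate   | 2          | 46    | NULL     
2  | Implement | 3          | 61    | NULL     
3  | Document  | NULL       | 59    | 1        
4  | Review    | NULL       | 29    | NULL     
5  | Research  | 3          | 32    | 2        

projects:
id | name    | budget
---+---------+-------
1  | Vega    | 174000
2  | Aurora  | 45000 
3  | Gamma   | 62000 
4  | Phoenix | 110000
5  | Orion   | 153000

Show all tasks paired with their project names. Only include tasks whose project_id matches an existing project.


INNER JOIN keeps only tasks rows whose project_id matches an id in projects. Walk through each task:
  - task 1 (Migrate): project_id=2 -> matches Aurora
  - task 2 (Implement): project_id=3 -> matches Gamma
  - task 3 (Document): project_id=NULL, no match -> dropped
  - task 4 (Review): project_id=NULL, no match -> dropped
  - task 5 (Research): project_id=3 -> matches Gamma
So 2 of 5 rows are dropped.

SQL:
SELECT a.name, b.name AS project
FROM tasks a
INNER JOIN projects b ON a.project_id = b.id

Result:
name      | project
----------+--------
Migrate   | Aurora 
Implement | Gamma  
Research  | Gamma  


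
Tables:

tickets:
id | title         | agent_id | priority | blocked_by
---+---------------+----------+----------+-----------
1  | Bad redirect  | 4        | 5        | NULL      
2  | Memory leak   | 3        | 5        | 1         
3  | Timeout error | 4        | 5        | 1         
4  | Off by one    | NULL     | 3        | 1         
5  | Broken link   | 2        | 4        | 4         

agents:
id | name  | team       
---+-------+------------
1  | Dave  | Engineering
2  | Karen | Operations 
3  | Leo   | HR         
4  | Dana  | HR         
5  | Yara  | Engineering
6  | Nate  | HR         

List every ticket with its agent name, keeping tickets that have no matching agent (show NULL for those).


LEFT JOIN keeps every row from tickets (the left table); where agent_id has no match in agents, the agent columns become NULL. Walk through each ticket:
  - ticket 1 (Bad redirect): agent_id=4 -> matches Dana
  - ticket 2 (Memory leak): agent_id=3 -> matches Leo
  - ticket 3 (Timeout error): agent_id=4 -> matches Dana
  - ticket 4 (Off by one): agent_id=NULL, no match -> kept with NULL
  - ticket 5 (Broken link): agent_id=2 -> matches Karen
All 5 rows appear; 1 has NULL agent.

SQL:
SELECT a.title, b.name AS agent
FROM tickets a
LEFT JOIN agents b ON a.agent_id = b.id

Result:
title         | agent
--------------+------
Bad redirect  | Dana 
Memory leak   | Leo  
Timeout error | Dana 
Off by one    | NULL 
Broken link   | Karen


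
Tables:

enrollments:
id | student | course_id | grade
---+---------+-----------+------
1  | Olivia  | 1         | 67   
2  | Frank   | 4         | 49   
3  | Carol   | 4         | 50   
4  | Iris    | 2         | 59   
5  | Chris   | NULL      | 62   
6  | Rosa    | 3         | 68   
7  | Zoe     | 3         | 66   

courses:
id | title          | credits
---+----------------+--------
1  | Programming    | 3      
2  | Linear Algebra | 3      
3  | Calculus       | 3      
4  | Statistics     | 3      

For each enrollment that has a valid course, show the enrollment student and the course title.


INNER JOIN keeps only enrollments rows whose course_id matches an id in courses. Walk through each enrollment:
  - enrollment 1 (Olivia): course_id=1 -> matches Programming
  - enrollment 2 (Frank): course_id=4 -> matches Statistics
  - enrollment 3 (Carol): course_id=4 -> matches Statistics
  - enrollment 4 (Iris): course_id=2 -> matches Linear Algebra
  - enrollment 5 (Chris): course_id=NULL, no match -> dropped
  - enrollment 6 (Rosa): course_id=3 -> matches Calculus
  - enrollment 7 (Zoe): course_id=3 -> matches Calculus
So 1 of 7 rows is dropped.

SQL:
SELECT a.student, b.title AS course
FROM enrollments a
INNER JOIN courses b ON a.course_id = b.id

Result:
student | course        
--------+---------------
Olivia  | Programming   
Frank   | Statistics    
Carol   | Statistics    
Iris    | Linear Algebra
Rosa    | Calculus      
Zoe     | Calculus      


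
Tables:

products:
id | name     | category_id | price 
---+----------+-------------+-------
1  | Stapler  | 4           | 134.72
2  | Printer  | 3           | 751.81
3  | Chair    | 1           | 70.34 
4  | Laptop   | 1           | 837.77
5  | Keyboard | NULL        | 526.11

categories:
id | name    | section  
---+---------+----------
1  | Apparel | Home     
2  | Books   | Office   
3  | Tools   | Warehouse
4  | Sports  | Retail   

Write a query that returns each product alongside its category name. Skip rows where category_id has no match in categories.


INNER JOIN keeps only products rows whose category_id matches an id in categories. Walk through each product:
  - product 1 (Stapler): category_id=4 -> matches Sports
  - product 2 (Printer): category_id=3 -> matches Tools
  - product 3 (Chair): category_id=1 -> matches Apparel
  - product 4 (Laptop): category_id=1 -> matches Apparel
  - product 5 (Keyboard): category_id=NULL, no match -> dropped
So 1 of 5 rows is dropped.

SQL:
SELECT a.name, b.name AS category
FROM products a
INNER JOIN categories b ON a.category_id = b.id

Result:
name    | category
--------+---------
Stapler | Sports  
Printer | Tools   
Chair   | Apparel 
Laptop  | Apparel 


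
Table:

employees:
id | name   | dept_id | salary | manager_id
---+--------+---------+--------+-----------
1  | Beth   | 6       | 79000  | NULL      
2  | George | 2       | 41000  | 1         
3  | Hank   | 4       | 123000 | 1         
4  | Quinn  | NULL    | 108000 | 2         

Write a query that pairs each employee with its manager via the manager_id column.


This is a self-join: employees is joined to a second copy of itself, matching each row's manager_id to another row's id. Use LEFT JOIN so rows with manager_id=NULL are kept.
  - employee 1 (Beth): manager_id=NULL -> NULL
  - employee 2 (George): manager_id=1 -> Beth
  - employee 3 (Hank): manager_id=1 -> Beth
  - employee 4 (Quinn): manager_id=2 -> George

SQL:
SELECT a.name AS item, b.name AS manager
FROM employees a
LEFT JOIN employees b ON a.manager_id = b.id

Result:
item   | manager
-------+--------
Beth   | NULL   
George | Beth   
Hank   | Beth   
Quinn  | George 


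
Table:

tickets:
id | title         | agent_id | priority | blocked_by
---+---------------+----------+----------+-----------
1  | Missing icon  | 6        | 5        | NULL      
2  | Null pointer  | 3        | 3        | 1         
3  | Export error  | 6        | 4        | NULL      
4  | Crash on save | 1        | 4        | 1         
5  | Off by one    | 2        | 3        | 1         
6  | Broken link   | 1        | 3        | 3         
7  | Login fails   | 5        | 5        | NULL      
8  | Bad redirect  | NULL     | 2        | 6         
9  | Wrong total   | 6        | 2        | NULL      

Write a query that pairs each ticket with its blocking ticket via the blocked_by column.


This is a self-join: tickets is joined to a second copy of itself, matching each row's blocked_by to another row's id. Use LEFT JOIN so rows with blocked_by=NULL are kept.
  - ticket 1 (Missing icon): blocked_by=NULL -> NULL
  - ticket 2 (Null pointer): blocked_by=1 -> Missing icon
  - ticket 3 (Export error): blocked_by=NULL -> NULL
  - ticket 4 (Crash on save): blocked_by=1 -> Missing icon
  - ticket 5 (Off by one): blocked_by=1 -> Missing icon
  - ticket 6 (Broken link): blocked_by=3 -> Export error
  - ticket 7 (Login fails): blocked_by=NULL -> NULL
  - ticket 8 (Bad redirect): blocked_by=6 -> Broken link
  - ticket 9 (Wrong total): blocked_by=NULL -> NULL

SQL:
SELECT a.title AS item, b.title AS blocked_by
FROM tickets a
LEFT JOIN tickets b ON a.blocked_by = b.id

Result:
item          | blocked_by  
--------------+-------------
Missing icon  | NULL        
Null pointer  | Missing icon
Export error  | NULL        
Crash on save | Missing icon
Off by one    | Missing icon
Broken link   | Export error
Login fails   | NULL        
Bad redirect  | Broken link 
Wrong total   | NULL        


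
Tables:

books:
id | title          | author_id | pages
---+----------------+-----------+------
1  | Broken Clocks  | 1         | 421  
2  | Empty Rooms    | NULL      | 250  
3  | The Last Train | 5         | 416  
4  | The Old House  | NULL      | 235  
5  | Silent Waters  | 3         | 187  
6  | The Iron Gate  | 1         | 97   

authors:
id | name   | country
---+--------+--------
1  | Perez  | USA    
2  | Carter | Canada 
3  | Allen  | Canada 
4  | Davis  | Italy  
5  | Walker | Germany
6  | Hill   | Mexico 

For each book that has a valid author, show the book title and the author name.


INNER JOIN keeps only books rows whose author_id matches an id in authors. Walk through each book:
  - book 1 (Broken Clocks): author_id=1 -> matches Perez
  - book 2 (Empty Rooms): author_id=NULL, no match -> dropped
  - book 3 (The Last Train): author_id=5 -> matches Walker
  - book 4 (The Old House): author_id=NULL, no match -> dropped
  - book 5 (Silent Waters): author_id=3 -> matches Allen
  - book 6 (The Iron Gate): author_id=1 -> matches Perez
So 2 of 6 rows are dropped.

SQL:
SELECT a.title, b.name AS author
FROM books a
INNER JOIN authors b ON a.author_id = b.id

Result:
title          | author
---------------+-------
Broken Clocks  | Perez 
The Last Train | Walker
Silent Waters  | Allen 
The Iron Gate  | Perez 


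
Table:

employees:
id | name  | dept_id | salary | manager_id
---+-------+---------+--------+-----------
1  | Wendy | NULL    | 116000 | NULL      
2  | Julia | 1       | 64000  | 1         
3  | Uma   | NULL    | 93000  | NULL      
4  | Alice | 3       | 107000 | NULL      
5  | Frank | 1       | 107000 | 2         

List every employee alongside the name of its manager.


This is a self-join: employees is joined to a second copy of itself, matching each row's manager_id to another row's id. Use LEFT JOIN so rows with manager_id=NULL are kept.
  - employee 1 (Wendy): manager_id=NULL -> NULL
  - employee 2 (Julia): manager_id=1 -> Wendy
  - employee 3 (Uma): manager_id=NULL -> NULL
  - employee 4 (Alice): manager_id=NULL -> NULL
  - employee 5 (Frank): manager_id=2 -> Julia

SQL:
SELECT a.name AS item, b.name AS manager
FROM employees a
LEFT JOIN employees b ON a.manager_id = b.id

Result:
item  | manager
------+--------
Wendy | NULL   
Julia | Wendy  
Uma   | NULL   
Alice | NULL   
Frank | Julia  


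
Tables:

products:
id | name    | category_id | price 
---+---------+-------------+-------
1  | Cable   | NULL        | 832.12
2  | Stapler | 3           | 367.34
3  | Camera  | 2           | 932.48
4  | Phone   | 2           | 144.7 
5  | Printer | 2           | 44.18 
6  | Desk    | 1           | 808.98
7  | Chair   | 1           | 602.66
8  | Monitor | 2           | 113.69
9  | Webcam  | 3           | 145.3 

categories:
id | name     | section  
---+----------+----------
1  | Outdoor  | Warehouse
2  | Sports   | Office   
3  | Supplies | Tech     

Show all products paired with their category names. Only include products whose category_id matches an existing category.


INNER JOIN keeps only products rows whose category_id matches an id in categories. Walk through each product:
  - product 1 (Cable): category_id=NULL, no match -> dropped
  - product 2 (Stapler): category_id=3 -> matches Supplies
  - product 3 (Camera): category_id=2 -> matches Sports
  - product 4 (Phone): category_id=2 -> matches Sports
  - product 5 (Printer): category_id=2 -> matches Sports
  - product 6 (Desk): category_id=1 -> matches Outdoor
  - product 7 (Chair): category_id=1 -> matches Outdoor
  - product 8 (Monitor): category_id=2 -> matches Sports
  - product 9 (Webcam): category_id=3 -> matches Supplies
So 1 of 9 rows is dropped.

SQL:
SELECT a.name, b.name AS category
FROM products a
INNER JOIN categories b ON a.category_id = b.id

Result:
name    | category
--------+---------
Stapler | Supplies
Camera  | Sports  
Phone   | Sports  
Printer | Sports  
Desk    | Outdoor 
Chair   | Outdoor 
Monitor | Sports  
Webcam  | Supplies


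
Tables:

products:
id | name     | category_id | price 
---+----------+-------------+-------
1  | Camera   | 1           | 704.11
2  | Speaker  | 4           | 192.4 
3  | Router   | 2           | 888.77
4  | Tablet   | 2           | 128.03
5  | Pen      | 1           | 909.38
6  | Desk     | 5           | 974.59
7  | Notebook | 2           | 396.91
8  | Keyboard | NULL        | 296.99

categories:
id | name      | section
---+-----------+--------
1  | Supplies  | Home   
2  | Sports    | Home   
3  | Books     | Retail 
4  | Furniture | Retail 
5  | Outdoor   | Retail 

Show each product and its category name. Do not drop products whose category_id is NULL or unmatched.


LEFT JOIN keeps every row from products (the left table); where category_id has no match in categories, the category columns become NULL. Walk through each product:
  - product 1 (Camera): category_id=1 -> matches Supplies
  - product 2 (Speaker): category_id=4 -> matches Furniture
  - product 3 (Router): category_id=2 -> matches Sports
  - product 4 (Tablet): category_id=2 -> matches Sports
  - product 5 (Pen): category_id=1 -> matches Supplies
  - product 6 (Desk): category_id=5 -> matches Outdoor
  - product 7 (Notebook): category_id=2 -> matches Sports
  - product 8 (Keyboard): category_id=NULL, no match -> kept with NULL
All 8 rows appear; 1 has NULL category.

SQL:
SELECT a.name, b.name AS category
FROM products a
LEFT JOIN categories b ON a.category_id = b.id

Result:
name     | category 
---------+----------
Camera   | Supplies 
Speaker  | Furniture
Router   | Sports   
Tablet   | Sports   
Pen      | Supplies 
Desk     | Outdoor  
Notebook | Sports   
Keyboard | NULL     


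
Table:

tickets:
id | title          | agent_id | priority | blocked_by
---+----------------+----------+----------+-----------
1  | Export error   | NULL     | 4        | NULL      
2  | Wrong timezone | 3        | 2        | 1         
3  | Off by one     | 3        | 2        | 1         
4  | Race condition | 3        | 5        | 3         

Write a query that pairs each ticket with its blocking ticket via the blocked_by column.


This is a self-join: tickets is joined to a second copy of itself, matching each row's blocked_by to another row's id. Use LEFT JOIN so rows with blocked_by=NULL are kept.
  - ticket 1 (Export error): blocked_by=NULL -> NULL
  - ticket 2 (Wrong timezone): blocked_by=1 -> Export error
  - ticket 3 (Off by one): blocked_by=1 -> Export error
  - ticket 4 (Race condition): blocked_by=3 -> Off by one

SQL:
SELECT a.title AS item, b.title AS blocked_by
FROM tickets a
LEFT JOIN tickets b ON a.blocked_by = b.id

Result:
item           | blocked_by  
---------------+-------------
Export error   | NULL        
Wrong timezone | Export error
Off by one     | Export error
Race condition | Off by one  


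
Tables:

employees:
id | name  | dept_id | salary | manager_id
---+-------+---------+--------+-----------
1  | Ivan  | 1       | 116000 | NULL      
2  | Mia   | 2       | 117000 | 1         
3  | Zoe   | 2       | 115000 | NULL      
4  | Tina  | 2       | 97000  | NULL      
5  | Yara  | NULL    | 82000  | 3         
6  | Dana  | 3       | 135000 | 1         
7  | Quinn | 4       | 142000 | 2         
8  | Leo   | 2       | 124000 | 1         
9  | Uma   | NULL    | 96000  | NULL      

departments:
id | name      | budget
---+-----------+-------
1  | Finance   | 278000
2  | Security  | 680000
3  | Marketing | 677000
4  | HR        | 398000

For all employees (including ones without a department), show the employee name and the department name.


LEFT JOIN keeps every row from employees (the left table); where dept_id has no match in departments, the department columns become NULL. Walk through each employee:
  - employee 1 (Ivan): dept_id=1 -> matches Finance
  - employee 2 (Mia): dept_id=2 -> matches Security
  - employee 3 (Zoe): dept_id=2 -> matches Security
  - employee 4 (Tina): dept_id=2 -> matches Security
  - employee 5 (Yara): dept_id=NULL, no match -> kept with NULL
  - employee 6 (Dana): dept_id=3 -> matches Marketing
  - employee 7 (Quinn): dept_id=4 -> matches HR
  - employee 8 (Leo): dept_id=2 -> matches Security
  - employee 9 (Uma): dept_id=NULL, no match -> kept with NULL
All 9 rows appear; 2 have NULL department.

SQL:
SELECT a.name, b.name AS department
FROM employees a
LEFT JOIN departments b ON a.dept_id = b.id

Result:
name  | department
------+-----------
Ivan  | Finance   
Mia   | Security  
Zoe   | Security  
Tina  | Security  
Yara  | NULL      
Dana  | Marketing 
Quinn | HR        
Leo   | Security  
Uma   | NULL      


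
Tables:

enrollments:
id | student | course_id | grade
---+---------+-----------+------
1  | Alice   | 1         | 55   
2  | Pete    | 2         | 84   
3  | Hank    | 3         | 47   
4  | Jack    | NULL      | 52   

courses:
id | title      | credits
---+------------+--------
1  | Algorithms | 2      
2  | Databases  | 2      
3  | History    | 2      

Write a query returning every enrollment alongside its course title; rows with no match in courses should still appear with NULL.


LEFT JOIN keeps every row from enrollments (the left table); where course_id has no match in courses, the course columns become NULL. Walk through each enrollment:
  - enrollment 1 (Alice): course_id=1 -> matches Algorithms
  - enrollment 2 (Pete): course_id=2 -> matches Databases
  - enrollment 3 (Hank): course_id=3 -> matches History
  - enrollment 4 (Jack): course_id=NULL, no match -> kept with NULL
All 4 rows appear; 1 has NULL course.

SQL:
SELECT a.student, b.title AS course
FROM enrollments a
LEFT JOIN courses b ON a.course_id = b.id

Result:
student | course    
--------+-----------
Alice   | Algorithms
Pete    | Databases 
Hank    | History   
Jack    | NULL      


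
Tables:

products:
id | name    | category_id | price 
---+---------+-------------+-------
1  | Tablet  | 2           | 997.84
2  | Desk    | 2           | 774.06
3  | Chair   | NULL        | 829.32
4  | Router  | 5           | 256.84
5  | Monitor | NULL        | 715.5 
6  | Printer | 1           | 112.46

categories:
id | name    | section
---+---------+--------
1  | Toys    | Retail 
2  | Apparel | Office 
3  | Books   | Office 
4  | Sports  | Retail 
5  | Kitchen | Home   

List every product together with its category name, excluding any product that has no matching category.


INNER JOIN keeps only products rows whose category_id matches an id in categories. Walk through each product:
  - product 1 (Tablet): category_id=2 -> matches Apparel
  - product 2 (Desk): category_id=2 -> matches Apparel
  - product 3 (Chair): category_id=NULL, no match -> dropped
  - product 4 (Router): category_id=5 -> matches Kitchen
  - product 5 (Monitor): category_id=NULL, no match -> dropped
  - product 6 (Printer): category_id=1 -> matches Toys
So 2 of 6 rows are dropped.

SQL:
SELECT a.name, b.name AS category
FROM products a
INNER JOIN categories b ON a.category_id = b.id

Result:
name    | category
--------+---------
Tablet  | Apparel 
Desk    | Apparel 
Router  | Kitchen 
Printer | Toys    


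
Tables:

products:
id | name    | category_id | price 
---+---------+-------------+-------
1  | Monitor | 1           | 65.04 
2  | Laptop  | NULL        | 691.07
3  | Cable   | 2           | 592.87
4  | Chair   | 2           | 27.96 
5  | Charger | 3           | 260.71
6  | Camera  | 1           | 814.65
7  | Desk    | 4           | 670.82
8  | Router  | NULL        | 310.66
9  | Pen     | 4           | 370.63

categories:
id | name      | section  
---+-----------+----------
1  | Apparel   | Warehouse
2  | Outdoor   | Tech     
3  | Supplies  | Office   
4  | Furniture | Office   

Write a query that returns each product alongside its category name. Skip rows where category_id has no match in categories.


INNER JOIN keeps only products rows whose category_id matches an id in categories. Walk through each product:
  - product 1 (Monitor): category_id=1 -> matches Apparel
  - product 2 (Laptop): category_id=NULL, no match -> dropped
  - product 3 (Cable): category_id=2 -> matches Outdoor
  - product 4 (Chair): category_id=2 -> matches Outdoor
  - product 5 (Charger): category_id=3 -> matches Supplies
  - product 6 (Camera): category_id=1 -> matches Apparel
  - product 7 (Desk): category_id=4 -> matches Furniture
  - product 8 (Router): category_id=NULL, no match -> dropped
  - product 9 (Pen): category_id=4 -> matches Furniture
So 2 of 9 rows are dropped.

SQL:
SELECT a.name, b.name AS category
FROM products a
INNER JOIN categories b ON a.category_id = b.id

Result:
name    | category 
--------+----------
Monitor | Apparel  
Cable   | Outdoor  
Chair   | Outdoor  
Charger | Supplies 
Camera  | Apparel  
Desk    | Furniture
Pen     | Furniture


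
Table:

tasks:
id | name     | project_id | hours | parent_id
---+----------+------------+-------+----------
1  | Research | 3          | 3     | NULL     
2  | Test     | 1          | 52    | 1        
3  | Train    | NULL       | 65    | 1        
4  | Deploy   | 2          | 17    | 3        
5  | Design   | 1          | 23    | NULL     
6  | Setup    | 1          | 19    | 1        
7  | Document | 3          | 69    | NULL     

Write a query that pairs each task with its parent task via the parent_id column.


This is a self-join: tasks is joined to a second copy of itself, matching each row's parent_id to another row's id. Use LEFT JOIN so rows with parent_id=NULL are kept.
  - task 1 (Research): parent_id=NULL -> NULL
  - task 2 (Test): parent_id=1 -> Research
  - task 3 (Train): parent_id=1 -> Research
  - task 4 (Deploy): parent_id=3 -> Train
  - task 5 (Design): parent_id=NULL -> NULL
  - task 6 (Setup): parent_id=1 -> Research
  - task 7 (Document): parent_id=NULL -> NULL

SQL:
SELECT a.name AS item, b.name AS parent
FROM tasks a
LEFT JOIN tasks b ON a.parent_id = b.id

Result:
item     | parent  
---------+---------
Research | NULL    
Test     | Research
Train    | Research
Deploy   | Train   
Design   | NULL    
Setup    | Research
Document | NULL    


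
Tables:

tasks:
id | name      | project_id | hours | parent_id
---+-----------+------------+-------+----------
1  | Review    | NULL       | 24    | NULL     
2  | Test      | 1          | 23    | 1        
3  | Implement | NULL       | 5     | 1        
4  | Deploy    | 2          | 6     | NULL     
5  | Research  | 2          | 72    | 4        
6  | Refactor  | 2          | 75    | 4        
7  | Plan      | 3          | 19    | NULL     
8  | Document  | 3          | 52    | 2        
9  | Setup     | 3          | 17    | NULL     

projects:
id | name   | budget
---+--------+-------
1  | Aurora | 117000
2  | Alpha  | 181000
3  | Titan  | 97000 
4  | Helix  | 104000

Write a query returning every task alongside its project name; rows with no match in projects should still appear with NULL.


LEFT JOIN keeps every row from tasks (the left table); where project_id has no match in projects, the project columns become NULL. Walk through each task:
  - task 1 (Review): project_id=NULL, no match -> kept with NULL
  - task 2 (Test): project_id=1 -> matches Aurora
  - task 3 (Implement): project_id=NULL, no match -> kept with NULL
  - task 4 (Deploy): project_id=2 -> matches Alpha
  - task 5 (Research): project_id=2 -> matches Alpha
  - task 6 (Refactor): project_id=2 -> matches Alpha
  - task 7 (Plan): project_id=3 -> matches Titan
  - task 8 (Document): project_id=3 -> matches Titan
  - task 9 (Setup): project_id=3 -> matches Titan
All 9 rows appear; 2 have NULL project.

SQL:
SELECT a.name, b.name AS project
FROM tasks a
LEFT JOIN projects b ON a.project_id = b.id

Result:
name      | project
----------+--------
Review    | NULL   
Test      | Aurora 
Implement | NULL   
Deploy    | Alpha  
Research  | Alpha  
Refactor  | Alpha  
Plan      | Titan  
Document  | Titan  
Setup     | Titan  


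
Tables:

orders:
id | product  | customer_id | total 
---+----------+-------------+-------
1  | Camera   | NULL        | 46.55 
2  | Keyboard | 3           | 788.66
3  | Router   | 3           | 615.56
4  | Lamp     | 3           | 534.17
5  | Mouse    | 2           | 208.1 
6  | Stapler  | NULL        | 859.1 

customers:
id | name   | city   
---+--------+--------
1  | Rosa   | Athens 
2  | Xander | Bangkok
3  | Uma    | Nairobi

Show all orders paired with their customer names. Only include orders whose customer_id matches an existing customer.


INNER JOIN keeps only orders rows whose customer_id matches an id in customers. Walk through each order:
  - order 1 (Camera): customer_id=NULL, no match -> dropped
  - order 2 (Keyboard): customer_id=3 -> matches Uma
  - order 3 (Router): customer_id=3 -> matches Uma
  - order 4 (Lamp): customer_id=3 -> matches Uma
  - order 5 (Mouse): customer_id=2 -> matches Xander
  - order 6 (Stapler): customer_id=NULL, no match -> dropped
So 2 of 6 rows are dropped.

SQL:
SELECT a.product, b.name AS customer
FROM orders a
INNER JOIN customers b ON a.customer_id = b.id

Result:
product  | customer
---------+---------
Keyboard | Uma     
Router   | Uma     
Lamp     | Uma     
Mouse    | Xander  


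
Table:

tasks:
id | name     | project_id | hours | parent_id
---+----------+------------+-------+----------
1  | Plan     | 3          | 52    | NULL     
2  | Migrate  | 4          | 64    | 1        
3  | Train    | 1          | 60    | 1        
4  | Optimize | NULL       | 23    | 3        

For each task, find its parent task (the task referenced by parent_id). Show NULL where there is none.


This is a self-join: tasks is joined to a second copy of itself, matching each row's parent_id to another row's id. Use LEFT JOIN so rows with parent_id=NULL are kept.
  - task 1 (Plan): parent_id=NULL -> NULL
  - task 2 (Migrate): parent_id=1 -> Plan
  - task 3 (Train): parent_id=1 -> Plan
  - task 4 (Optimize): parent_id=3 -> Train

SQL:
SELECT a.name AS item, b.name AS parent
FROM tasks a
LEFT JOIN tasks b ON a.parent_id = b.id

Result:
item     | parent
---------+-------
Plan     | NULL  
Migrate  | Plan  
Train    | Plan  
Optimize | Train 


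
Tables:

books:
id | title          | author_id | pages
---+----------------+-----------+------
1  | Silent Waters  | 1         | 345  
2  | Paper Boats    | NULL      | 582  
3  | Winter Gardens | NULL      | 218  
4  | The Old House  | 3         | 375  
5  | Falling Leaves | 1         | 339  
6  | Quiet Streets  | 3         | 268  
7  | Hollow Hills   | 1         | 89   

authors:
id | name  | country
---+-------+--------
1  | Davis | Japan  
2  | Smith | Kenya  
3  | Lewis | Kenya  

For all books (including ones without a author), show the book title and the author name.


LEFT JOIN keeps every row from books (the left table); where author_id has no match in authors, the author columns become NULL. Walk through each book:
  - book 1 (Silent Waters): author_id=1 -> matches Davis
  - book 2 (Paper Boats): author_id=NULL, no match -> kept with NULL
  - book 3 (Winter Gardens): author_id=NULL, no match -> kept with NULL
  - book 4 (The Old House): author_id=3 -> matches Lewis
  - book 5 (Falling Leaves): author_id=1 -> matches Davis
  - book 6 (Quiet Streets): author_id=3 -> matches Lewis
  - book 7 (Hollow Hills): author_id=1 -> matches Davis
All 7 rows appear; 2 have NULL author.

SQL:
SELECT a.title, b.name AS author
FROM books a
LEFT JOIN authors b ON a.author_id = b.id

Result:
title          | author
---------------+-------
Silent Waters  | Davis 
Paper Boats    | NULL  
Winter Gardens | NULL  
The Old House  | Lewis 
Falling Leaves | Davis 
Quiet Streets  | Lewis 
Hollow Hills   | Davis 


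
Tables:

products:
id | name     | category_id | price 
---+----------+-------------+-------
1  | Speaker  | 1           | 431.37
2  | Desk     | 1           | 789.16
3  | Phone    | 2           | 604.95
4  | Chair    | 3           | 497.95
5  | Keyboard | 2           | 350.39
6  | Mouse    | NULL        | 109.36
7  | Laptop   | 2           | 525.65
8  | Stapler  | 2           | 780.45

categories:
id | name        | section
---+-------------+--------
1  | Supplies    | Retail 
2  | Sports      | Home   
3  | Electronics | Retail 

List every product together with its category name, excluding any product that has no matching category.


INNER JOIN keeps only products rows whose category_id matches an id in categories. Walk through each product:
  - product 1 (Speaker): category_id=1 -> matches Supplies
  - product 2 (Desk): category_id=1 -> matches Supplies
  - product 3 (Phone): category_id=2 -> matches Sports
  - product 4 (Chair): category_id=3 -> matches Electronics
  - product 5 (Keyboard): category_id=2 -> matches Sports
  - product 6 (Mouse): category_id=NULL, no match -> dropped
  - product 7 (Laptop): category_id=2 -> matches Sports
  - product 8 (Stapler): category_id=2 -> matches Sports
So 1 of 8 rows is dropped.

SQL:
SELECT a.name, b.name AS category
FROM products a
INNER JOIN categories b ON a.category_id = b.id

Result:
name     | category   
---------+------------
Speaker  | Supplies   
Desk     | Supplies   
Phone    | Sports     
Chair    | Electronics
Keyboard | Sports     
Laptop   | Sports     
Stapler  | Sports     


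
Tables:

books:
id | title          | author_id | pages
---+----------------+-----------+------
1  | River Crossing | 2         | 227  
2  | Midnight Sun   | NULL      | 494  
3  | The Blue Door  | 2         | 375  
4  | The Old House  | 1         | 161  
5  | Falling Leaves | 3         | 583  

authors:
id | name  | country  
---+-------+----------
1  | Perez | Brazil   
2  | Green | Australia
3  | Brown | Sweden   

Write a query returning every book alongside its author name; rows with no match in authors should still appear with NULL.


LEFT JOIN keeps every row from books (the left table); where author_id has no match in authors, the author columns become NULL. Walk through each book:
  - book 1 (River Crossing): author_id=2 -> matches Green
  - book 2 (Midnight Sun): author_id=NULL, no match -> kept with NULL
  - book 3 (The Blue Door): author_id=2 -> matches Green
  - book 4 (The Old House): author_id=1 -> matches Perez
  - book 5 (Falling Leaves): author_id=3 -> matches Brown
All 5 rows appear; 1 has NULL author.

SQL:
SELECT a.title, b.name AS author
FROM books a
LEFT JOIN authors b ON a.author_id = b.id

Result:
title          | author
---------------+-------
River Crossing | Green 
Midnight Sun   | NULL  
The Blue Door  | Green 
The Old House  | Perez 
Falling Leaves | Brown 


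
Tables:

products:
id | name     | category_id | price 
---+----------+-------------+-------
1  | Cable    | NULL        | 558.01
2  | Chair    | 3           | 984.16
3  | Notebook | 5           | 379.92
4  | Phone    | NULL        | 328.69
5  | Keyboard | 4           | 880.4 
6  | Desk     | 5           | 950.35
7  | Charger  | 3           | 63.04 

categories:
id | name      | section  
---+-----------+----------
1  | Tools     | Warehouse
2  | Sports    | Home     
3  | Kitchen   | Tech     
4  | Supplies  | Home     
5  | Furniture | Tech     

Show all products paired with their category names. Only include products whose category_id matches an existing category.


INNER JOIN keeps only products rows whose category_id matches an id in categories. Walk through each product:
  - product 1 (Cable): category_id=NULL, no match -> dropped
  - product 2 (Chair): category_id=3 -> matches Kitchen
  - product 3 (Notebook): category_id=5 -> matches Furniture
  - product 4 (Phone): category_id=NULL, no match -> dropped
  - product 5 (Keyboard): category_id=4 -> matches Supplies
  - product 6 (Desk): category_id=5 -> matches Furniture
  - product 7 (Charger): category_id=3 -> matches Kitchen
So 2 of 7 rows are dropped.

SQL:
SELECT a.name, b.name AS category
FROM products a
INNER JOIN categories b ON a.category_id = b.id

Result:
name     | category 
---------+----------
Chair    | Kitchen  
Notebook | Furniture
Keyboard | Supplies 
Desk     | Furniture
Charger  | Kitchen  


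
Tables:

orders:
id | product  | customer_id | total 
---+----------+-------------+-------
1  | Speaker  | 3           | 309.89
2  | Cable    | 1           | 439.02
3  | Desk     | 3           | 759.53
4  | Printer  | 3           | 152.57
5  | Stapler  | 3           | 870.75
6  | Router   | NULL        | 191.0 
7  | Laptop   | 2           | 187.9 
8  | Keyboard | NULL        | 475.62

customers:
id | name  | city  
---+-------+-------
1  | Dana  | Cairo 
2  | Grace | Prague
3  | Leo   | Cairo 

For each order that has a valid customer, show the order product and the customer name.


INNER JOIN keeps only orders rows whose customer_id matches an id in customers. Walk through each order:
  - order 1 (Speaker): customer_id=3 -> matches Leo
  - order 2 (Cable): customer_id=1 -> matches Dana
  - order 3 (Desk): customer_id=3 -> matches Leo
  - order 4 (Printer): customer_id=3 -> matches Leo
  - order 5 (Stapler): customer_id=3 -> matches Leo
  - order 6 (Router): customer_id=NULL, no match -> dropped
  - order 7 (Laptop): customer_id=2 -> matches Grace
  - order 8 (Keyboard): customer_id=NULL, no match -> dropped
So 2 of 8 rows are dropped.

SQL:
SELECT a.product, b.name AS customer
FROM orders a
INNER JOIN customers b ON a.customer_id = b.id

Result:
product | customer
--------+---------
Speaker | Leo     
Cable   | Dana    
Desk    | Leo     
Printer | Leo     
Stapler | Leo     
Laptop  | Grace   


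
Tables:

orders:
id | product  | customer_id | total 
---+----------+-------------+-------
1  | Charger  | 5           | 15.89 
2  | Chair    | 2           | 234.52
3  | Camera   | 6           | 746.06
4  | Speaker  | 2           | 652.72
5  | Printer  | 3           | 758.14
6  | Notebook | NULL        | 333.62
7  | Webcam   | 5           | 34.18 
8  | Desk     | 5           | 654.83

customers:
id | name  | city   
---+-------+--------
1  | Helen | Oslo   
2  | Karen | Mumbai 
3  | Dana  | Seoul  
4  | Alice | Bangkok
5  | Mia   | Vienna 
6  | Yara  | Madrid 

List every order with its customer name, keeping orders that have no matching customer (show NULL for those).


LEFT JOIN keeps every row from orders (the left table); where customer_id has no match in customers, the customer columns become NULL. Walk through each order:
  - order 1 (Charger): customer_id=5 -> matches Mia
  - order 2 (Chair): customer_id=2 -> matches Karen
  - order 3 (Camera): customer_id=6 -> matches Yara
  - order 4 (Speaker): customer_id=2 -> matches Karen
  - order 5 (Printer): customer_id=3 -> matches Dana
  - order 6 (Notebook): customer_id=NULL, no match -> kept with NULL
  - order 7 (Webcam): customer_id=5 -> matches Mia
  - order 8 (Desk): customer_id=5 -> matches Mia
All 8 rows appear; 1 has NULL customer.

SQL:
SELECT a.product, b.name AS customer
FROM orders a
LEFT JOIN customers b ON a.customer_id = b.id

Result:
product  | customer
---------+---------
Charger  | Mia     
Chair    | Karen   
Camera   | Yara    
Speaker  | Karen   
Printer  | Dana    
Notebook | NULL    
Webcam   | Mia     
Desk     | Mia     


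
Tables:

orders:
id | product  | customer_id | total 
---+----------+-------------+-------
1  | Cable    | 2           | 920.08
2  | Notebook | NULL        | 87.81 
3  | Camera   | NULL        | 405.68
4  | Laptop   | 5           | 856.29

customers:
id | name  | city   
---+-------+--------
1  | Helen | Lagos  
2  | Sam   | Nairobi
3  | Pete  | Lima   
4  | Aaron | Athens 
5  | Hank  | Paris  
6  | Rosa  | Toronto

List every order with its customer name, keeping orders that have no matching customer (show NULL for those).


LEFT JOIN keeps every row from orders (the left table); where customer_id has no match in customers, the customer columns become NULL. Walk through each order:
  - order 1 (Cable): customer_id=2 -> matches Sam
  - order 2 (Notebook): customer_id=NULL, no match -> kept with NULL
  - order 3 (Camera): customer_id=NULL, no match -> kept with NULL
  - order 4 (Laptop): customer_id=5 -> matches Hank
All 4 rows appear; 2 have NULL customer.

SQL:
SELECT a.product, b.name AS customer
FROM orders a
LEFT JOIN customers b ON a.customer_id = b.id

Result:
product  | customer
---------+---------
Cable    | Sam     
Notebook | NULL    
Camera   | NULL    
Laptop   | Hank    


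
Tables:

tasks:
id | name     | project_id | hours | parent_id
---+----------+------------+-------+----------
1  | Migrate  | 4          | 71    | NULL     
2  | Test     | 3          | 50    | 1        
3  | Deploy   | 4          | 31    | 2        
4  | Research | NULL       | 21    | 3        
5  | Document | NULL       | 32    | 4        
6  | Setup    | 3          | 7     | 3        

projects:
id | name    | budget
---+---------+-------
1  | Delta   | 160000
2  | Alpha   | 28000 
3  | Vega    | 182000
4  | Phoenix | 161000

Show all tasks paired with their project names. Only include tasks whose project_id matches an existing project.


INNER JOIN keeps only tasks rows whose project_id matches an id in projects. Walk through each task:
  - task 1 (Migrate): project_id=4 -> matches Phoenix
  - task 2 (Test): project_id=3 -> matches Vega
  - task 3 (Deploy): project_id=4 -> matches Phoenix
  - task 4 (Research): project_id=NULL, no match -> dropped
  - task 5 (Document): project_id=NULL, no match -> dropped
  - task 6 (Setup): project_id=3 -> matches Vega
So 2 of 6 rows are dropped.

SQL:
SELECT a.name, b.name AS project
FROM tasks a
INNER JOIN projects b ON a.project_id = b.id

Result:
name    | project
--------+--------
Migrate | Phoenix
Test    | Vega   
Deploy  | Phoenix
Setup   | Vega   


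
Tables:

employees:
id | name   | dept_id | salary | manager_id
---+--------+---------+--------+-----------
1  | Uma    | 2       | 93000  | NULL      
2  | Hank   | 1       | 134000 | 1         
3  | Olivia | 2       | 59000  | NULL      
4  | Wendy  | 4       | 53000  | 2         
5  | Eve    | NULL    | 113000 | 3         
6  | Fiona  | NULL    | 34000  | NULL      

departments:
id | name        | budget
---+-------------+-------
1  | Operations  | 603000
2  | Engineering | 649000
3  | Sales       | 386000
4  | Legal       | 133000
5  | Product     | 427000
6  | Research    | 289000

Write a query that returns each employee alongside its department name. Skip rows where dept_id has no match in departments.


INNER JOIN keeps only employees rows whose dept_id matches an id in departments. Walk through each employee:
  - employee 1 (Uma): dept_id=2 -> matches Engineering
  - employee 2 (Hank): dept_id=1 -> matches Operations
  - employee 3 (Olivia): dept_id=2 -> matches Engineering
  - employee 4 (Wendy): dept_id=4 -> matches Legal
  - employee 5 (Eve): dept_id=NULL, no match -> dropped
  - employee 6 (Fiona): dept_id=NULL, no match -> dropped
So 2 of 6 rows are dropped.

SQL:
SELECT a.name, b.name AS department
FROM employees a
INNER JOIN departments b ON a.dept_id = b.id

Result:
name   | department 
-------+------------
Uma    | Engineering
Hank   | Operations 
Olivia | Engineering
Wendy  | Legal      


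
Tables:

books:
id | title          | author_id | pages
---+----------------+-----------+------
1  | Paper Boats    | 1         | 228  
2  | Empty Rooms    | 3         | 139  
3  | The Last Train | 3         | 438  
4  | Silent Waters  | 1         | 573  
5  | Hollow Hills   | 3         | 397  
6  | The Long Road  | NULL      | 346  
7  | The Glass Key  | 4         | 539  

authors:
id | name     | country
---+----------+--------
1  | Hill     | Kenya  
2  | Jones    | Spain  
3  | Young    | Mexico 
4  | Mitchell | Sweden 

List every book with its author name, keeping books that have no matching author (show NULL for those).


LEFT JOIN keeps every row from books (the left table); where author_id has no match in authors, the author columns become NULL. Walk through each book:
  - book 1 (Paper Boats): author_id=1 -> matches Hill
  - book 2 (Empty Rooms): author_id=3 -> matches Young
  - book 3 (The Last Train): author_id=3 -> matches Young
  - book 4 (Silent Waters): author_id=1 -> matches Hill
  - book 5 (Hollow Hills): author_id=3 -> matches Young
  - book 6 (The Long Road): author_id=NULL, no match -> kept with NULL
  - book 7 (The Glass Key): author_id=4 -> matches Mitchell
All 7 rows appear; 1 has NULL author.

SQL:
SELECT a.title, b.name AS author
FROM books a
LEFT JOIN authors b ON a.author_id = b.id

Result:
title          | author  
---------------+---------
Paper Boats    | Hill    
Empty Rooms    | Young   
The Last Train | Young   
Silent Waters  | Hill    
Hollow Hills   | Young   
The Long Road  | NULL    
The Glass Key  | Mitchell
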